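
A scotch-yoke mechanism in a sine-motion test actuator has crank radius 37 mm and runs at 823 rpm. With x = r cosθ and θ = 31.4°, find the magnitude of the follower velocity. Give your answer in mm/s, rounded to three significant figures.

1660

ω = 86.18 rad/s (from 823 rpm).
x = r cosθ ⇒ ẋ = −rω sinθ.
|v| = rω|sinθ| = 0.037·86.18·|sin 31.4°| = 1.6614 m/s = 1661.4 mm/s.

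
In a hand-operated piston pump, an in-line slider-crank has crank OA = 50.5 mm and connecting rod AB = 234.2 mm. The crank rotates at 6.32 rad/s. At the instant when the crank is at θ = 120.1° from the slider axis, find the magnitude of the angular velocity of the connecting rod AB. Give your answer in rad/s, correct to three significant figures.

0.696

ω = 6.32 rad/s
The rod makes angle φ with the slider axis where L sinφ = r sinθ; differentiating, L cosφ·φ̇ = r ω cosθ.
L cosφ = √(L² − r² sin²θ) = 0.23009 m.
|ω_rod| = r ω |cosθ| / √(L² − r² sin²θ) = 0.0505·6.32·0.50151/0.23009 = 0.69565 rad/s.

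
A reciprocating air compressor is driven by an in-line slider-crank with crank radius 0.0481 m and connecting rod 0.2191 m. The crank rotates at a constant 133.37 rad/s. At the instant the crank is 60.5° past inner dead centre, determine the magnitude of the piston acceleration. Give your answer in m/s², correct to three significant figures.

325

ω = 133.4 rad/s
x(θ) = r cosθ + √(L² − r² sin²θ); with ω constant, a = ω²·d²x/dθ².
d²x/dθ² = −r cosθ − r²(cos2θ)/√u − r⁴ sin²2θ/(4u^{3/2}),  u = L² − r² sin²θ = 0.0462522 m².
Substituting r = 0.0481 m, L = 0.2191 m, θ = 60.5°: d²x/dθ² = -0.018244 m.
a = ω²·d²x/dθ² = (133.4)²·(-0.018244) = -324.51 m/s²;  |a| = 324.51 m/s².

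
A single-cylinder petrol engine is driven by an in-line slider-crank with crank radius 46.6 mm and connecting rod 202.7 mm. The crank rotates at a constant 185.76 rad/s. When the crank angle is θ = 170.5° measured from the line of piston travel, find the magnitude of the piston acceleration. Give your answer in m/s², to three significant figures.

ω = 185.8 rad/s
x(θ) = r cosθ + √(L² − r² sin²θ); with ω constant, a = ω²·d²x/dθ².
d²x/dθ² = −r cosθ − r²(cos2θ)/√u − r⁴ sin²2θ/(4u^{3/2}),  u = L² − r² sin²θ = 0.0410281 m².
Substituting r = 0.0466 m, L = 0.2027 m, θ = 170.5°: d²x/dθ² = +0.035809 m.
a = ω²·d²x/dθ² = (185.8)²·(+0.035809) = +1235.7 m/s²;  |a| = 1235.7 m/s².

1240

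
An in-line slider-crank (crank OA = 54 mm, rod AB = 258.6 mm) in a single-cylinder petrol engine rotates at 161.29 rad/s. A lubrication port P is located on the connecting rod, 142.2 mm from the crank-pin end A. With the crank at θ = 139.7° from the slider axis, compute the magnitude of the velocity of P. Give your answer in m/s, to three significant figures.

ω = 161.3 rad/s.  Crank-pin speed |V_A| = rω = 8.7097 m/s, perpendicular to OA.
Rod angle: sinφ = −(r/L) sinθ ⇒ φ = -7.762°; ω_rod = −rω cosθ/√(L²−r²sin²θ) = +25.924 rad/s.
V_P = V_A + ω_rod × AP, with AP = 0.1422 m along the rod.
Components: V_Px = −rω sinθ − a·ω_rod·sinφ = -5.1354 m/s;  V_Py = rω cosθ + a·ω_rod·cosφ = -2.9899 m/s.
|V_P| = √(V_Px² + V_Py²) = 5.9424 m/s.

5.94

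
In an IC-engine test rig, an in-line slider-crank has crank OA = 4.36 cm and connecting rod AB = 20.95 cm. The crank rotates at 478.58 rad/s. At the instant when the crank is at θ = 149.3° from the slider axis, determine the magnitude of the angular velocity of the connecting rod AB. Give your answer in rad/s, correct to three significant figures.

86.1

ω = 478.6 rad/s
The rod makes angle φ with the slider axis where L sinφ = r sinθ; differentiating, L cosφ·φ̇ = r ω cosθ.
L cosφ = √(L² − r² sin²θ) = 0.20831 m.
|ω_rod| = r ω |cosθ| / √(L² − r² sin²θ) = 0.0436·478.6·0.85985/0.20831 = 86.128 rad/s.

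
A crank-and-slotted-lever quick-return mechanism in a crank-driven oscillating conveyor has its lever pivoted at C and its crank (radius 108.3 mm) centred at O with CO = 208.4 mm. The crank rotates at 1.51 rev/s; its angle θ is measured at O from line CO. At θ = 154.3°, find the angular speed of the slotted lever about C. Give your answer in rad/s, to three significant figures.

5.64

ω = 9.488 rad/s (from 1.51 rev/s).
Crank pin A relative to C: A = (d + r cosθ, r sinθ); lever angle φ = atan2(r sinθ, d + r cosθ).
Differentiating tanφ: φ̇ = rω(d cosθ + r)/(d² + r² + 2dr cosθ).
d² + r² + 2dr cosθ = |CA|² = 0.0144853 m²;  d cosθ + r = -0.079484 m.
|ω_lever| = |0.1083·9.488·-0.079484| / 0.0144853 = 5.6382 rad/s.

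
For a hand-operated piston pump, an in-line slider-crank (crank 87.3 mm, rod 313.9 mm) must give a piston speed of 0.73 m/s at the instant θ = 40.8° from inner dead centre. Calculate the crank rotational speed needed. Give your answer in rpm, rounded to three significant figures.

101

For an in-line slider-crank, |v_piston| = rω|sinθ|·[1 + r cosθ/√(L² − r² sin²θ)].
With r = 0.0873 m, L = 0.3139 m, θ = 40.8°: the bracketed kinematic factor |dx/dθ| = 0.069256 m.
ω = v/|dx/dθ| = 0.73/0.069256 = 10.541 rad/s.
N = 60ω/(2π) = 100.65 rpm.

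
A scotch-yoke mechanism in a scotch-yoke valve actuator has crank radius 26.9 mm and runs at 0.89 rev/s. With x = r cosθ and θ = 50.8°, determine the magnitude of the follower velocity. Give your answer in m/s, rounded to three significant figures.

ω = 5.592 rad/s (from 0.89 rev/s).
x = r cosθ ⇒ ẋ = −rω sinθ.
|v| = rω|sinθ| = 0.0269·5.592·|sin 50.8°| = 0.11657 m/s.

0.117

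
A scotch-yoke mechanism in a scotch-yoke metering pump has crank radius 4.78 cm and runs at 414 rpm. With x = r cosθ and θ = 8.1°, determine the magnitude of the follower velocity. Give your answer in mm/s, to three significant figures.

292

ω = 43.35 rad/s (from 414 rpm).
x = r cosθ ⇒ ẋ = −rω sinθ.
|v| = rω|sinθ| = 0.0478·43.35·|sin 8.1°| = 0.29199 m/s = 291.99 mm/s.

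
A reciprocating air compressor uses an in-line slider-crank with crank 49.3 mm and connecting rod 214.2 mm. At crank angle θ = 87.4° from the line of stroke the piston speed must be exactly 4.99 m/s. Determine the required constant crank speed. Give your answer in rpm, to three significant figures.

For an in-line slider-crank, |v_piston| = rω|sinθ|·[1 + r cosθ/√(L² − r² sin²θ)].
With r = 0.0493 m, L = 0.2142 m, θ = 87.4°: the bracketed kinematic factor |dx/dθ| = 0.049778 m.
ω = v/|dx/dθ| = 4.99/0.049778 = 100.25 rad/s.
N = 60ω/(2π) = 957.28 rpm.

957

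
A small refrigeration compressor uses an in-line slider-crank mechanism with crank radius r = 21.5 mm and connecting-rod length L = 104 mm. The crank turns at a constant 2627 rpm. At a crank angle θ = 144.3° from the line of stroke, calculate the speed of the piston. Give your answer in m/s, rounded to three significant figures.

ω = 2π·2627/60 = 275.1 rad/s
For an in-line slider-crank, x = r cosθ + √(L² − r² sin²θ), so v = −rω sinθ·[1 + r cosθ/√(L² − r² sin²θ)].
With r = 0.0215 m, L = 0.104 m, θ = 144.3°: √(L² − r² sin²θ) = 0.10324 m.
v = −0.0215·275.1·0.58354·[1 + 0.0215·-0.81208/0.10324] = -2.8677 m/s.
|v| = 2.8677 m/s.

2.87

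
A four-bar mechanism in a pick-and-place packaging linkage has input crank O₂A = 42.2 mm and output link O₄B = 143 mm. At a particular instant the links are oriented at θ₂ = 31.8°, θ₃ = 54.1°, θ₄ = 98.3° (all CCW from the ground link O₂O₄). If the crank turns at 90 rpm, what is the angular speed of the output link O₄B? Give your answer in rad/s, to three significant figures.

1.51

ω₂ = 9.425 rad/s (from 90 rpm).
Differentiating the loop-closure r₂e^{iθ₂}+r₃e^{iθ₃}=r₁+r₄e^{iθ₄} gives r₂ω₂e^{iθ₂}+r₃ω₃e^{iθ₃}=r₄ω₄e^{iθ₄}.
Eliminating the other unknown: ω₄ = r₂ω₂ sin(θ₂−θ₃) / [r₄ sin(θ₄−θ₃)].
Numerator sine = -0.37946; denominator sine = +0.69717.
Result = 0.0422·9.425·(-0.37946) / (0.143·(+0.69717)) = -1.5138 rad/s; magnitude 1.5138 rad/s.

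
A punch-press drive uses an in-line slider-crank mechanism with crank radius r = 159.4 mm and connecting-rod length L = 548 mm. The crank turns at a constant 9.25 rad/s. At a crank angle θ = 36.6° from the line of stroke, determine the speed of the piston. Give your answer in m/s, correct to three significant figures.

ω = 9.25 rad/s
For an in-line slider-crank, x = r cosθ + √(L² − r² sin²θ), so v = −rω sinθ·[1 + r cosθ/√(L² − r² sin²θ)].
With r = 0.1594 m, L = 0.548 m, θ = 36.6°: √(L² − r² sin²θ) = 0.5397 m.
v = −0.1594·9.25·0.59622·[1 + 0.1594·0.80282/0.5397] = -1.0876 m/s.
|v| = 1.0876 m/s.

1.09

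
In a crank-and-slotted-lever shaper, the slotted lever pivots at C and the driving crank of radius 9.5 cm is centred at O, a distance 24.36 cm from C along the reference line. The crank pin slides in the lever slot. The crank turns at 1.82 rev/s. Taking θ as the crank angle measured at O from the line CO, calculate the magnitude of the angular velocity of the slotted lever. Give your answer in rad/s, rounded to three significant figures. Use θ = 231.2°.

ω = 11.44 rad/s (from 1.82 rev/s).
Crank pin A relative to C: A = (d + r cosθ, r sinθ); lever angle φ = atan2(r sinθ, d + r cosθ).
Differentiating tanφ: φ̇ = rω(d cosθ + r)/(d² + r² + 2dr cosθ).
d² + r² + 2dr cosθ = |CA|² = 0.0393642 m²;  d cosθ + r = -0.057641 m.
|ω_lever| = |0.095·11.44·-0.057641| / 0.0393642 = 1.5908 rad/s.

1.59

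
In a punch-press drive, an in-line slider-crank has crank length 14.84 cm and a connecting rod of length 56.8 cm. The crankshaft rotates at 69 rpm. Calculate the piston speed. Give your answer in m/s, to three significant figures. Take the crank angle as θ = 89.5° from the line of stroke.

ω = 2π·69/60 = 7.226 rad/s
For an in-line slider-crank, x = r cosθ + √(L² − r² sin²θ), so v = −rω sinθ·[1 + r cosθ/√(L² − r² sin²θ)].
With r = 0.1484 m, L = 0.568 m, θ = 89.5°: √(L² − r² sin²θ) = 0.54827 m.
v = −0.1484·7.226·0.99996·[1 + 0.1484·0.00873/0.54827] = -1.0748 m/s.
|v| = 1.0748 m/s.

1.07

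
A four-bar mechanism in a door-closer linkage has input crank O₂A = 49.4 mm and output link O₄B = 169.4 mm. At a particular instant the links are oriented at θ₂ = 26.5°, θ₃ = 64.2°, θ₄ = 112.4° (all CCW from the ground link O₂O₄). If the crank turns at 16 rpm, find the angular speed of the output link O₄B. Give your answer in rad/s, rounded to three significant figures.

ω₂ = 1.676 rad/s (from 16 rpm).
Differentiating the loop-closure r₂e^{iθ₂}+r₃e^{iθ₃}=r₁+r₄e^{iθ₄} gives r₂ω₂e^{iθ₂}+r₃ω₃e^{iθ₃}=r₄ω₄e^{iθ₄}.
Eliminating the other unknown: ω₄ = r₂ω₂ sin(θ₂−θ₃) / [r₄ sin(θ₄−θ₃)].
Numerator sine = -0.61153; denominator sine = +0.74548.
Result = 0.0494·1.676·(-0.61153) / (0.1694·(+0.74548)) = -0.40082 rad/s; magnitude 0.40082 rad/s.

0.401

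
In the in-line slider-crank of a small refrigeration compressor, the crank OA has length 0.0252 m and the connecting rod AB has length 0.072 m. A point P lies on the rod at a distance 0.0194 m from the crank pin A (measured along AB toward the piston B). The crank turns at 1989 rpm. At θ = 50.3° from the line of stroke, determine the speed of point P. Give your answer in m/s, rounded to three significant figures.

4.94

ω = 208.3 rad/s.  Crank-pin speed |V_A| = rω = 5.2488 m/s, perpendicular to OA.
Rod angle: sinφ = −(r/L) sinθ ⇒ φ = -15.622°; ω_rod = −rω cosθ/√(L²−r²sin²θ) = -48.353 rad/s.
V_P = V_A + ω_rod × AP, with AP = 0.0194 m along the rod.
Components: V_Px = −rω sinθ − a·ω_rod·sinφ = -4.2911 m/s;  V_Py = rω cosθ + a·ω_rod·cosφ = +2.4494 m/s.
|V_P| = √(V_Px² + V_Py²) = 4.9409 m/s.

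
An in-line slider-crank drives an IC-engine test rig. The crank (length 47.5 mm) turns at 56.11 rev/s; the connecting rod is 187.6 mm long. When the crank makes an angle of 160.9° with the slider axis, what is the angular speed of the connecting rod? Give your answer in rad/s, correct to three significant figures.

84.6

ω = 352.5 rad/s (converted from 56.11 rev/s).
The rod makes angle φ with the slider axis where L sinφ = r sinθ; differentiating, L cosφ·φ̇ = r ω cosθ.
L cosφ = √(L² − r² sin²θ) = 0.18696 m.
|ω_rod| = r ω |cosθ| / √(L² − r² sin²θ) = 0.0475·352.5·0.94495/0.18696 = 84.642 rad/s.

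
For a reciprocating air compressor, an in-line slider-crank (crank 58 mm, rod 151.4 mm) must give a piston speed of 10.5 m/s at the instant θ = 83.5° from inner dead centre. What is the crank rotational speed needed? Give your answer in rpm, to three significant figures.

1660

For an in-line slider-crank, |v_piston| = rω|sinθ|·[1 + r cosθ/√(L² − r² sin²θ)].
With r = 0.058 m, L = 0.1514 m, θ = 83.5°: the bracketed kinematic factor |dx/dθ| = 0.06033 m.
ω = v/|dx/dθ| = 10.5/0.06033 = 174.04 rad/s.
N = 60ω/(2π) = 1662 rpm.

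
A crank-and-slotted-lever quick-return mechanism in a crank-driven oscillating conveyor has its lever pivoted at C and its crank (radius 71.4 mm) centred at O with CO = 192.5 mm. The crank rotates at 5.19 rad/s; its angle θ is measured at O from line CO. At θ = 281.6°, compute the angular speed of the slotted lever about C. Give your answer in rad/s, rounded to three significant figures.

ω = 5.19 rad/s
Crank pin A relative to C: A = (d + r cosθ, r sinθ); lever angle φ = atan2(r sinθ, d + r cosθ).
Differentiating tanφ: φ̇ = rω(d cosθ + r)/(d² + r² + 2dr cosθ).
d² + r² + 2dr cosθ = |CA|² = 0.0476816 m²;  d cosθ + r = +0.11011 m.
|ω_lever| = |0.0714·5.19·+0.11011| / 0.0476816 = 0.85572 rad/s.

0.856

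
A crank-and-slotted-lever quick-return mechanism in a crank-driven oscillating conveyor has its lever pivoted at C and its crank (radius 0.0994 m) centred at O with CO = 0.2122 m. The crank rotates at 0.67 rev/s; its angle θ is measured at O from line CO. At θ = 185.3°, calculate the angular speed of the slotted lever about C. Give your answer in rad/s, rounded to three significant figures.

ω = 4.21 rad/s (from 0.67 rev/s).
Crank pin A relative to C: A = (d + r cosθ, r sinθ); lever angle φ = atan2(r sinθ, d + r cosθ).
Differentiating tanφ: φ̇ = rω(d cosθ + r)/(d² + r² + 2dr cosθ).
d² + r² + 2dr cosθ = |CA|² = 0.0129042 m²;  d cosθ + r = -0.11189 m.
|ω_lever| = |0.0994·4.21·-0.11189| / 0.0129042 = 3.6284 rad/s.

3.63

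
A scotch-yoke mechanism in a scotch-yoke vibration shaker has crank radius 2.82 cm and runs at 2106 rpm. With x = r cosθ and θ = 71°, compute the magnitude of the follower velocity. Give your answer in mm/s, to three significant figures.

ω = 220.5 rad/s (from 2106 rpm).
x = r cosθ ⇒ ẋ = −rω sinθ.
|v| = rω|sinθ| = 0.0282·220.5·|sin 71°| = 5.8804 m/s = 5880.4 mm/s.

5880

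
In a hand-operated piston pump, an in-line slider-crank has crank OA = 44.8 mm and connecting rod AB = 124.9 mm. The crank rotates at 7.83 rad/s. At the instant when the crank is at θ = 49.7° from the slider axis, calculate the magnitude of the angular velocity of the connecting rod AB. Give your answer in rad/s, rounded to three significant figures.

ω = 7.83 rad/s
The rod makes angle φ with the slider axis where L sinφ = r sinθ; differentiating, L cosφ·φ̇ = r ω cosθ.
L cosφ = √(L² − r² sin²θ) = 0.12014 m.
|ω_rod| = r ω |cosθ| / √(L² − r² sin²θ) = 0.0448·7.83·0.64679/0.12014 = 1.8886 rad/s.

1.89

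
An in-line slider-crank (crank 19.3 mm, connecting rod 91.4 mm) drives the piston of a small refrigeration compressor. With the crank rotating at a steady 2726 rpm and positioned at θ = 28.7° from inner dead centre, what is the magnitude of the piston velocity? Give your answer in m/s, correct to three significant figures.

3.14

ω = 2π·2726/60 = 285.5 rad/s
For an in-line slider-crank, x = r cosθ + √(L² − r² sin²θ), so v = −rω sinθ·[1 + r cosθ/√(L² − r² sin²θ)].
With r = 0.0193 m, L = 0.0914 m, θ = 28.7°: √(L² − r² sin²θ) = 0.090929 m.
v = −0.0193·285.5·0.48022·[1 + 0.0193·0.87715/0.090929] = -3.1384 m/s.
|v| = 3.1384 m/s.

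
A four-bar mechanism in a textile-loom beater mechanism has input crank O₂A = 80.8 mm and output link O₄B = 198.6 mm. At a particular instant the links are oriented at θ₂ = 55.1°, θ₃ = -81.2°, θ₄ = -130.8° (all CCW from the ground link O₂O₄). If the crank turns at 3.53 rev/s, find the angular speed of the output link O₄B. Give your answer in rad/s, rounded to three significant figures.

ω₂ = 22.18 rad/s (from 3.53 rev/s).
Differentiating the loop-closure r₂e^{iθ₂}+r₃e^{iθ₃}=r₁+r₄e^{iθ₄} gives r₂ω₂e^{iθ₂}+r₃ω₃e^{iθ₃}=r₄ω₄e^{iθ₄}.
Eliminating the other unknown: ω₄ = r₂ω₂ sin(θ₂−θ₃) / [r₄ sin(θ₄−θ₃)].
Numerator sine = +0.69088; denominator sine = -0.76154.
Result = 0.0808·22.18·(+0.69088) / (0.1986·(-0.76154)) = -8.1865 rad/s; magnitude 8.1865 rad/s.

8.19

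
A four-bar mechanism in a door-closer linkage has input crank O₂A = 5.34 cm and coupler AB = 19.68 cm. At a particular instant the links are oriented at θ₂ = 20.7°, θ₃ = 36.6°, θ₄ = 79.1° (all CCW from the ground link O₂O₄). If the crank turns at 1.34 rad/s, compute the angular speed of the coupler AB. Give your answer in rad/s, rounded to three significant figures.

ω₂ = 1.34 rad/s
Differentiating the loop-closure r₂e^{iθ₂}+r₃e^{iθ₃}=r₁+r₄e^{iθ₄} gives r₂ω₂e^{iθ₂}+r₃ω₃e^{iθ₃}=r₄ω₄e^{iθ₄}.
Eliminating the other unknown: ω₃ = r₂ω₂ sin(θ₄−θ₂) / [r₃ sin(θ₃−θ₄)].
Numerator sine = +0.85173; denominator sine = -0.67559.
Result = 0.0534·1.34·(+0.85173) / (0.1968·(-0.67559)) = -0.45839 rad/s; magnitude 0.45839 rad/s.

0.458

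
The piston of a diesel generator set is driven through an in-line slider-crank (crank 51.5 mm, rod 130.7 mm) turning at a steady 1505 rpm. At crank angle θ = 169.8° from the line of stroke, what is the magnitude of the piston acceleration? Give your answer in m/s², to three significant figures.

783

ω = 2π·1505/60 = 157.6 rad/s
x(θ) = r cosθ + √(L² − r² sin²θ); with ω constant, a = ω²·d²x/dθ².
d²x/dθ² = −r cosθ − r²(cos2θ)/√u − r⁴ sin²2θ/(4u^{3/2}),  u = L² − r² sin²θ = 0.0169993 m².
Substituting r = 0.0515 m, L = 0.1307 m, θ = 169.8°: d²x/dθ² = +0.031523 m.
a = ω²·d²x/dθ² = (157.6)²·(+0.031523) = +783 m/s²;  |a| = 783 m/s².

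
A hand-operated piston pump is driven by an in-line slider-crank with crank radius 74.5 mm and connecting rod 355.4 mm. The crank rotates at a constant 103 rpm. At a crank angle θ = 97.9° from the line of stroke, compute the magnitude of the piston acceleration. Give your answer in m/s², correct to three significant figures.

2.98

ω = 2π·103/60 = 10.79 rad/s
x(θ) = r cosθ + √(L² − r² sin²θ); with ω constant, a = ω²·d²x/dθ².
d²x/dθ² = −r cosθ − r²(cos2θ)/√u − r⁴ sin²2θ/(4u^{3/2}),  u = L² − r² sin²θ = 0.120864 m².
Substituting r = 0.0745 m, L = 0.3554 m, θ = 97.9°: d²x/dθ² = +0.025588 m.
a = ω²·d²x/dθ² = (10.79)²·(+0.025588) = +2.9769 m/s²;  |a| = 2.9769 m/s².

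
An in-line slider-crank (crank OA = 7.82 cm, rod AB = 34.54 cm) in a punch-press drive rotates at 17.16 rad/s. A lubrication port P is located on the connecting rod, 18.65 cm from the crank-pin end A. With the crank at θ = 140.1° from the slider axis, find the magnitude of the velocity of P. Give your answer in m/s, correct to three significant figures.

ω = 17.16 rad/s.  Crank-pin speed |V_A| = rω = 1.3419 m/s, perpendicular to OA.
Rod angle: sinφ = −(r/L) sinθ ⇒ φ = -8.350°; ω_rod = −rω cosθ/√(L²−r²sin²θ) = +3.0124 rad/s.
V_P = V_A + ω_rod × AP, with AP = 0.1865 m along the rod.
Components: V_Px = −rω sinθ − a·ω_rod·sinφ = -0.77918 m/s;  V_Py = rω cosθ + a·ω_rod·cosφ = -0.4736 m/s.
|V_P| = √(V_Px² + V_Py²) = 0.91182 m/s.

0.912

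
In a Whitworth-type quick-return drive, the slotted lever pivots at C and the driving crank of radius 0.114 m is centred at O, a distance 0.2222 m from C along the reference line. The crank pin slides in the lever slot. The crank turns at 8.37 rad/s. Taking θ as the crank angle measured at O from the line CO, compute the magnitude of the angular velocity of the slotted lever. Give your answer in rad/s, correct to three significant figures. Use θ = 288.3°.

ω = 8.37 rad/s
Crank pin A relative to C: A = (d + r cosθ, r sinθ); lever angle φ = atan2(r sinθ, d + r cosθ).
Differentiating tanφ: φ̇ = rω(d cosθ + r)/(d² + r² + 2dr cosθ).
d² + r² + 2dr cosθ = |CA|² = 0.0782762 m²;  d cosθ + r = +0.18377 m.
|ω_lever| = |0.114·8.37·+0.18377| / 0.0782762 = 2.2401 rad/s.

2.24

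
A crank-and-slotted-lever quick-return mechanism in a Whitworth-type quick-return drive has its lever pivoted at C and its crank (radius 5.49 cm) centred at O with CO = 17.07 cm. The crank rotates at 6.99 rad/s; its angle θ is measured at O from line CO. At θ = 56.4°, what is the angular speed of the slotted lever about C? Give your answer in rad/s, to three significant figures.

ω = 6.99 rad/s
Crank pin A relative to C: A = (d + r cosθ, r sinθ); lever angle φ = atan2(r sinθ, d + r cosθ).
Differentiating tanφ: φ̇ = rω(d cosθ + r)/(d² + r² + 2dr cosθ).
d² + r² + 2dr cosθ = |CA|² = 0.0425246 m²;  d cosθ + r = +0.14936 m.
|ω_lever| = |0.0549·6.99·+0.14936| / 0.0425246 = 1.3479 rad/s.

1.35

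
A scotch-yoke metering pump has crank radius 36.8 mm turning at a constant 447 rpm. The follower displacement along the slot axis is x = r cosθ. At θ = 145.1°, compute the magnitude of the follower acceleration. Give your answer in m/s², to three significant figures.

66.1

ω = 46.81 rad/s (from 447 rpm).
x = r cosθ ⇒ ẍ = −rω² cosθ (ω constant).
|a| = rω²|cosθ| = 0.0368·(46.81)²·|cos 145.1°| = 66.132 m/s².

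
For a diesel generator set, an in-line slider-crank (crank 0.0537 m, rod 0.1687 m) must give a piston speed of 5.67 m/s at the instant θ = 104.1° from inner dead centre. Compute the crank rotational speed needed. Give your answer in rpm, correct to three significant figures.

For an in-line slider-crank, |v_piston| = rω|sinθ|·[1 + r cosθ/√(L² − r² sin²θ)].
With r = 0.0537 m, L = 0.1687 m, θ = 104.1°: the bracketed kinematic factor |dx/dθ| = 0.047836 m.
ω = v/|dx/dθ| = 5.67/0.047836 = 118.53 rad/s.
N = 60ω/(2π) = 1131.9 rpm.

1130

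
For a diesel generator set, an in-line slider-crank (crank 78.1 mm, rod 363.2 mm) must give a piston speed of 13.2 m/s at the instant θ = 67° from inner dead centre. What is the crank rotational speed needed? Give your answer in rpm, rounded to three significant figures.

For an in-line slider-crank, |v_piston| = rω|sinθ|·[1 + r cosθ/√(L² − r² sin²θ)].
With r = 0.0781 m, L = 0.3632 m, θ = 67°: the bracketed kinematic factor |dx/dθ| = 0.078054 m.
ω = v/|dx/dθ| = 13.2/0.078054 = 169.11 rad/s.
N = 60ω/(2π) = 1614.9 rpm.

1610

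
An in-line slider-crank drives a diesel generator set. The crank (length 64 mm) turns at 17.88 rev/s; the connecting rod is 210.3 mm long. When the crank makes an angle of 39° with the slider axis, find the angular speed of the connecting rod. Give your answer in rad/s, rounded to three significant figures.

27.1

ω = 112.3 rad/s (converted from 17.88 rev/s).
The rod makes angle φ with the slider axis where L sinφ = r sinθ; differentiating, L cosφ·φ̇ = r ω cosθ.
L cosφ = √(L² − r² sin²θ) = 0.20641 m.
|ω_rod| = r ω |cosθ| / √(L² − r² sin²θ) = 0.064·112.3·0.77715/0.20641 = 27.071 rad/s.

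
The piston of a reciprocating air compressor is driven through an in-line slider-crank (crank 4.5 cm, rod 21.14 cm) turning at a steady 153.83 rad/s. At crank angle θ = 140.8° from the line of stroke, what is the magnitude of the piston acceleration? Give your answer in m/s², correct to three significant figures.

ω = 153.8 rad/s
x(θ) = r cosθ + √(L² − r² sin²θ); with ω constant, a = ω²·d²x/dθ².
d²x/dθ² = −r cosθ − r²(cos2θ)/√u − r⁴ sin²2θ/(4u^{3/2}),  u = L² − r² sin²θ = 0.0438811 m².
Substituting r = 0.045 m, L = 0.2114 m, θ = 140.8°: d²x/dθ² = +0.032822 m.
a = ω²·d²x/dθ² = (153.8)²·(+0.032822) = +776.68 m/s²;  |a| = 776.68 m/s².

777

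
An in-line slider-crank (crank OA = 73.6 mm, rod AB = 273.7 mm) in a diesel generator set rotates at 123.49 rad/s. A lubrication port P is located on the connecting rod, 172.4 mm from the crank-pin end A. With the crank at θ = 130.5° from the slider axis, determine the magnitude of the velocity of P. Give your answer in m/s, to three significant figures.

ω = 123.5 rad/s.  Crank-pin speed |V_A| = rω = 9.0889 m/s, perpendicular to OA.
Rod angle: sinφ = −(r/L) sinθ ⇒ φ = -11.799°; ω_rod = −rω cosθ/√(L²−r²sin²θ) = +22.032 rad/s.
V_P = V_A + ω_rod × AP, with AP = 0.1724 m along the rod.
Components: V_Px = −rω sinθ − a·ω_rod·sinφ = -6.1346 m/s;  V_Py = rω cosθ + a·ω_rod·cosφ = -2.1847 m/s.
|V_P| = √(V_Px² + V_Py²) = 6.512 m/s.

6.51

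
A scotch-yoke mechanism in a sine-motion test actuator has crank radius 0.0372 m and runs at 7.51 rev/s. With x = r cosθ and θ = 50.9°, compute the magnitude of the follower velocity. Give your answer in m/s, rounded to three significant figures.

ω = 47.19 rad/s (from 7.51 rev/s).
x = r cosθ ⇒ ẋ = −rω sinθ.
|v| = rω|sinθ| = 0.0372·47.19·|sin 50.9°| = 1.3622 m/s.

1.36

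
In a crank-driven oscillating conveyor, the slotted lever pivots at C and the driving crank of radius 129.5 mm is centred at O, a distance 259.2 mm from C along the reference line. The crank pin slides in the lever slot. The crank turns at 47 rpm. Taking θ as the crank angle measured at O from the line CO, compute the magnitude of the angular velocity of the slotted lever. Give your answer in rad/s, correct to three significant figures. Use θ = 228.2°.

0.703

ω = 4.922 rad/s (from 47 rpm).
Crank pin A relative to C: A = (d + r cosθ, r sinθ); lever angle φ = atan2(r sinθ, d + r cosθ).
Differentiating tanφ: φ̇ = rω(d cosθ + r)/(d² + r² + 2dr cosθ).
d² + r² + 2dr cosθ = |CA|² = 0.0392087 m²;  d cosθ + r = -0.043265 m.
|ω_lever| = |0.1295·4.922·-0.043265| / 0.0392087 = 0.70332 rad/s.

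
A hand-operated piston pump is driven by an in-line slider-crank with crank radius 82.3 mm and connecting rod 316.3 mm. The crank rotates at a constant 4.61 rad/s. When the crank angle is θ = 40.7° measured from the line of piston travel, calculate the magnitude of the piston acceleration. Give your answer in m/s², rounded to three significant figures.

1.40

ω = 4.61 rad/s
x(θ) = r cosθ + √(L² − r² sin²θ); with ω constant, a = ω²·d²x/dθ².
d²x/dθ² = −r cosθ − r²(cos2θ)/√u − r⁴ sin²2θ/(4u^{3/2}),  u = L² − r² sin²θ = 0.0971655 m².
Substituting r = 0.0823 m, L = 0.3163 m, θ = 40.7°: d²x/dθ² = -0.066014 m.
a = ω²·d²x/dθ² = (4.61)²·(-0.066014) = -1.4029 m/s²;  |a| = 1.4029 m/s².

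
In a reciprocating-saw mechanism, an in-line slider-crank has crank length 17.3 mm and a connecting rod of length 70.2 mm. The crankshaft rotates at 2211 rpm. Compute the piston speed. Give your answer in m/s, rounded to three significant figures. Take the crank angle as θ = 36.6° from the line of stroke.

2.87

ω = 2π·2211/60 = 231.5 rad/s
For an in-line slider-crank, x = r cosθ + √(L² − r² sin²θ), so v = −rω sinθ·[1 + r cosθ/√(L² − r² sin²θ)].
With r = 0.0173 m, L = 0.0702 m, θ = 36.6°: √(L² − r² sin²θ) = 0.069438 m.
v = −0.0173·231.5·0.59622·[1 + 0.0173·0.80282/0.069438] = -2.8659 m/s.
|v| = 2.8659 m/s.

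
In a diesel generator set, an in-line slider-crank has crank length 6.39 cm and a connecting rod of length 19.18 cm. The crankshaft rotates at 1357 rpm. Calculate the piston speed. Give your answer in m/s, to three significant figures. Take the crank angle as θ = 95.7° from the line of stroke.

8.72

ω = 2π·1357/60 = 142.1 rad/s
For an in-line slider-crank, x = r cosθ + √(L² − r² sin²θ), so v = −rω sinθ·[1 + r cosθ/√(L² − r² sin²θ)].
With r = 0.0639 m, L = 0.1918 m, θ = 95.7°: √(L² − r² sin²θ) = 0.18095 m.
v = −0.0639·142.1·0.99506·[1 + 0.0639·-0.09932/0.18095] = -8.7187 m/s.
|v| = 8.7187 m/s.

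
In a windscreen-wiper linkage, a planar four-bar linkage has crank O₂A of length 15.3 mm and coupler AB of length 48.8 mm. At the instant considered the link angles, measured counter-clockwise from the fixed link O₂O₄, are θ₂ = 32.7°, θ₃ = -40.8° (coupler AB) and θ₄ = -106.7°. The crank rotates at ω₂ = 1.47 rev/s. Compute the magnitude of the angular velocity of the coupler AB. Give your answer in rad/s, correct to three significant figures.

ω₂ = 9.236 rad/s (from 1.47 rev/s).
Differentiating the loop-closure r₂e^{iθ₂}+r₃e^{iθ₃}=r₁+r₄e^{iθ₄} gives r₂ω₂e^{iθ₂}+r₃ω₃e^{iθ₃}=r₄ω₄e^{iθ₄}.
Eliminating the other unknown: ω₃ = r₂ω₂ sin(θ₄−θ₂) / [r₃ sin(θ₃−θ₄)].
Numerator sine = -0.65077; denominator sine = +0.91283.
Result = 0.0153·9.236·(-0.65077) / (0.0488·(+0.91283)) = -2.0645 rad/s; magnitude 2.0645 rad/s.

2.06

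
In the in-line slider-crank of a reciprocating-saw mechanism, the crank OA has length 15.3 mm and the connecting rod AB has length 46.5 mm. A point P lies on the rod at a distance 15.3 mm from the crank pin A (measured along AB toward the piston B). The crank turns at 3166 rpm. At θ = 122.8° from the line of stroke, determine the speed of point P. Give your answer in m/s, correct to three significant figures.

4.41

ω = 331.5 rad/s.  Crank-pin speed |V_A| = rω = 5.0726 m/s, perpendicular to OA.
Rod angle: sinφ = −(r/L) sinθ ⇒ φ = -16.056°; ω_rod = −rω cosθ/√(L²−r²sin²θ) = +61.493 rad/s.
V_P = V_A + ω_rod × AP, with AP = 0.0153 m along the rod.
Components: V_Px = −rω sinθ − a·ω_rod·sinφ = -4.0037 m/s;  V_Py = rω cosθ + a·ω_rod·cosφ = -1.8437 m/s.
|V_P| = √(V_Px² + V_Py²) = 4.4078 m/s.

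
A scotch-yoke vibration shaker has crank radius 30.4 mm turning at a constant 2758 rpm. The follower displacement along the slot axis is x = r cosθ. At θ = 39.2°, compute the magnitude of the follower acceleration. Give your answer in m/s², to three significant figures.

ω = 288.8 rad/s (from 2758 rpm).
x = r cosθ ⇒ ẍ = −rω² cosθ (ω constant).
|a| = rω²|cosθ| = 0.0304·(288.8)²·|cos 39.2°| = 1965.1 m/s².

1970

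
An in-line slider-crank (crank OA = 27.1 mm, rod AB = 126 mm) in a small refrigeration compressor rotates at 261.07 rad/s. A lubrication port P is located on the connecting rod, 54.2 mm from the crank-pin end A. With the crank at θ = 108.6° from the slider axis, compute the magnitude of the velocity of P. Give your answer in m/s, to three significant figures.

6.63

ω = 261.1 rad/s.  Crank-pin speed |V_A| = rω = 7.075 m/s, perpendicular to OA.
Rod angle: sinφ = −(r/L) sinθ ⇒ φ = -11.762°; ω_rod = −rω cosθ/√(L²−r²sin²θ) = +18.294 rad/s.
V_P = V_A + ω_rod × AP, with AP = 0.0542 m along the rod.
Components: V_Px = −rω sinθ − a·ω_rod·sinφ = -6.5033 m/s;  V_Py = rω cosθ + a·ω_rod·cosφ = -1.2859 m/s.
|V_P| = √(V_Px² + V_Py²) = 6.6293 m/s.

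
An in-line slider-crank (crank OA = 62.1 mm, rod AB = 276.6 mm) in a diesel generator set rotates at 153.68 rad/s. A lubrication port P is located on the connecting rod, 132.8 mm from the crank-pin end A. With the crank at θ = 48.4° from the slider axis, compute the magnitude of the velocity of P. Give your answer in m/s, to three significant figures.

ω = 153.7 rad/s.  Crank-pin speed |V_A| = rω = 9.5435 m/s, perpendicular to OA.
Rod angle: sinφ = −(r/L) sinθ ⇒ φ = -9.665°; ω_rod = −rω cosθ/√(L²−r²sin²θ) = -23.237 rad/s.
V_P = V_A + ω_rod × AP, with AP = 0.1328 m along the rod.
Components: V_Px = −rω sinθ − a·ω_rod·sinφ = -7.6547 m/s;  V_Py = rω cosθ + a·ω_rod·cosφ = +3.2941 m/s.
|V_P| = √(V_Px² + V_Py²) = 8.3334 m/s.

8.33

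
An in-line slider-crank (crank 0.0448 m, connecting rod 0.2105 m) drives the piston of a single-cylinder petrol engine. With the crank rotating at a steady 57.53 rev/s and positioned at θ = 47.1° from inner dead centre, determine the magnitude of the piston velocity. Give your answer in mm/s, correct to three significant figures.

ω = 2π·57.5 = 361.5 rad/s
For an in-line slider-crank, x = r cosθ + √(L² − r² sin²θ), so v = −rω sinθ·[1 + r cosθ/√(L² − r² sin²θ)].
With r = 0.0448 m, L = 0.2105 m, θ = 47.1°: √(L² − r² sin²θ) = 0.20793 m.
v = −0.0448·361.5·0.73254·[1 + 0.0448·0.68072/0.20793] = -13.603 m/s.
|v| = 13.603 m/s = 13603 mm/s.

13600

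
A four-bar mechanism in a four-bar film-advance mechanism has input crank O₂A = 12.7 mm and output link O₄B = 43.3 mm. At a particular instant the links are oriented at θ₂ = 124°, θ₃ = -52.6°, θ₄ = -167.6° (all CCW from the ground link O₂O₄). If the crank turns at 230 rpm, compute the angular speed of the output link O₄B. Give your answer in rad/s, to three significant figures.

0.462

ω₂ = 24.09 rad/s (from 230 rpm).
Differentiating the loop-closure r₂e^{iθ₂}+r₃e^{iθ₃}=r₁+r₄e^{iθ₄} gives r₂ω₂e^{iθ₂}+r₃ω₃e^{iθ₃}=r₄ω₄e^{iθ₄}.
Eliminating the other unknown: ω₄ = r₂ω₂ sin(θ₂−θ₃) / [r₄ sin(θ₄−θ₃)].
Numerator sine = +0.05931; denominator sine = -0.90631.
Result = 0.0127·24.09·(+0.05931) / (0.0433·(-0.90631)) = -0.46227 rad/s; magnitude 0.46227 rad/s.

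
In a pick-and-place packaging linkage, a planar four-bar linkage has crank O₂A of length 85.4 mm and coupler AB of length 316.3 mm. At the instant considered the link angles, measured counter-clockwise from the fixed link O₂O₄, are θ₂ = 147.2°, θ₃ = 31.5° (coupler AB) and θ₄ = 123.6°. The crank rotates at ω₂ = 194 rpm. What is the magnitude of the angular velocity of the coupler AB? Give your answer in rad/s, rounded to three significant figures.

2.20

ω₂ = 20.32 rad/s (from 194 rpm).
Differentiating the loop-closure r₂e^{iθ₂}+r₃e^{iθ₃}=r₁+r₄e^{iθ₄} gives r₂ω₂e^{iθ₂}+r₃ω₃e^{iθ₃}=r₄ω₄e^{iθ₄}.
Eliminating the other unknown: ω₃ = r₂ω₂ sin(θ₄−θ₂) / [r₃ sin(θ₃−θ₄)].
Numerator sine = -0.40035; denominator sine = -0.99933.
Result = 0.0854·20.32·(-0.40035) / (0.3163·(-0.99933)) = +2.1975 rad/s; magnitude 2.1975 rad/s.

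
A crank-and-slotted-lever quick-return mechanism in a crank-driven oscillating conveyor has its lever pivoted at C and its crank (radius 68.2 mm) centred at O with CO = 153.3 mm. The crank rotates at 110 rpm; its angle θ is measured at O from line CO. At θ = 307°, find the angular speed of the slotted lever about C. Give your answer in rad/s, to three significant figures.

ω = 11.52 rad/s (from 110 rpm).
Crank pin A relative to C: A = (d + r cosθ, r sinθ); lever angle φ = atan2(r sinθ, d + r cosθ).
Differentiating tanφ: φ̇ = rω(d cosθ + r)/(d² + r² + 2dr cosθ).
d² + r² + 2dr cosθ = |CA|² = 0.0407362 m²;  d cosθ + r = +0.16046 m.
|ω_lever| = |0.0682·11.52·+0.16046| / 0.0407362 = 3.0945 rad/s.

3.09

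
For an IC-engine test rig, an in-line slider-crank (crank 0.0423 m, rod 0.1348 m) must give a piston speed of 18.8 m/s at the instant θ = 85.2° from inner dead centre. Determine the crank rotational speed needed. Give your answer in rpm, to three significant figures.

4140

For an in-line slider-crank, |v_piston| = rω|sinθ|·[1 + r cosθ/√(L² − r² sin²θ)].
With r = 0.0423 m, L = 0.1348 m, θ = 85.2°: the bracketed kinematic factor |dx/dθ| = 0.043317 m.
ω = v/|dx/dθ| = 18.8/0.043317 = 434.01 rad/s.
N = 60ω/(2π) = 4144.5 rpm.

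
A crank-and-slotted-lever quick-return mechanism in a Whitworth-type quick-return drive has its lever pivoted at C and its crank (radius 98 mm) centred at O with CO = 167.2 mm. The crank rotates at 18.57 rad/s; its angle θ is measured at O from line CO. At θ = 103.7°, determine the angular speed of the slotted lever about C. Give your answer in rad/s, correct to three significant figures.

ω = 18.57 rad/s
Crank pin A relative to C: A = (d + r cosθ, r sinθ); lever angle φ = atan2(r sinθ, d + r cosθ).
Differentiating tanφ: φ̇ = rω(d cosθ + r)/(d² + r² + 2dr cosθ).
d² + r² + 2dr cosθ = |CA|² = 0.0297984 m²;  d cosθ + r = +0.058401 m.
|ω_lever| = |0.098·18.57·+0.058401| / 0.0297984 = 3.5667 rad/s.

3.57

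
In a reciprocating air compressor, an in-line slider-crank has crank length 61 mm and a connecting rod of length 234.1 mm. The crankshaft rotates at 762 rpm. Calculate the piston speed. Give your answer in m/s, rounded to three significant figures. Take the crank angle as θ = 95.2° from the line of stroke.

4.73

ω = 2π·762/60 = 79.8 rad/s
For an in-line slider-crank, x = r cosθ + √(L² − r² sin²θ), so v = −rω sinθ·[1 + r cosθ/√(L² − r² sin²θ)].
With r = 0.061 m, L = 0.2341 m, θ = 95.2°: √(L² − r² sin²θ) = 0.22608 m.
v = −0.061·79.8·0.99588·[1 + 0.061·-0.09063/0.22608] = -4.729 m/s.
|v| = 4.729 m/s.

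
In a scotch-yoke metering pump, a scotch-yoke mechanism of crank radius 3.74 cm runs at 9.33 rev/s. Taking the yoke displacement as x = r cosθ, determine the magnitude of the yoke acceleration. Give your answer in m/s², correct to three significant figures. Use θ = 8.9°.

ω = 58.62 rad/s (from 9.33 rev/s).
x = r cosθ ⇒ ẍ = −rω² cosθ (ω constant).
|a| = rω²|cosθ| = 0.0374·(58.62)²·|cos 8.9°| = 126.98 m/s².

127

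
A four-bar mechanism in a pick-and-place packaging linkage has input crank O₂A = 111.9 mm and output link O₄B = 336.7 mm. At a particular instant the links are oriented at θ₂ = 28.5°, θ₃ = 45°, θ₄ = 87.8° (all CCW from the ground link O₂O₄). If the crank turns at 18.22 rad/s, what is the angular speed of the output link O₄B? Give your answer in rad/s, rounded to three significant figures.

ω₂ = 18.22 rad/s
Differentiating the loop-closure r₂e^{iθ₂}+r₃e^{iθ₃}=r₁+r₄e^{iθ₄} gives r₂ω₂e^{iθ₂}+r₃ω₃e^{iθ₃}=r₄ω₄e^{iθ₄}.
Eliminating the other unknown: ω₄ = r₂ω₂ sin(θ₂−θ₃) / [r₄ sin(θ₄−θ₃)].
Numerator sine = -0.28402; denominator sine = +0.67944.
Result = 0.1119·18.22·(-0.28402) / (0.3367·(+0.67944)) = -2.5312 rad/s; magnitude 2.5312 rad/s.

2.53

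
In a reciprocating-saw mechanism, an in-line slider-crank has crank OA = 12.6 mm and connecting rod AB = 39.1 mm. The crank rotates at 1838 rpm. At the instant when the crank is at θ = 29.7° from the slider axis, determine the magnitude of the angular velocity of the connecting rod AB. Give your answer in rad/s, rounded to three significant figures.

54.6

ω = 192.5 rad/s (converted from 1838 rpm).
The rod makes angle φ with the slider axis where L sinφ = r sinθ; differentiating, L cosφ·φ̇ = r ω cosθ.
L cosφ = √(L² − r² sin²θ) = 0.038598 m.
|ω_rod| = r ω |cosθ| / √(L² − r² sin²θ) = 0.0126·192.5·0.86863/0.038598 = 54.577 rad/s.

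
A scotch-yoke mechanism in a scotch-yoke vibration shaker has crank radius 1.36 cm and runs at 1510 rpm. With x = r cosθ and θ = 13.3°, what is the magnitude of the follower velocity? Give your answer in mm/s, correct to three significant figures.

495

ω = 158.1 rad/s (from 1510 rpm).
x = r cosθ ⇒ ẋ = −rω sinθ.
|v| = rω|sinθ| = 0.0136·158.1·|sin 13.3°| = 0.49473 m/s = 494.73 mm/s.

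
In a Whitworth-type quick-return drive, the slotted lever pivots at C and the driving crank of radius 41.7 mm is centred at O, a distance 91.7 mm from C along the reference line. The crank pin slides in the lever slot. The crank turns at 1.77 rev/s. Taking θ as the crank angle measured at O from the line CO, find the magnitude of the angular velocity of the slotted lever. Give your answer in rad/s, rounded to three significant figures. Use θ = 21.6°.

ω = 11.12 rad/s (from 1.77 rev/s).
Crank pin A relative to C: A = (d + r cosθ, r sinθ); lever angle φ = atan2(r sinθ, d + r cosθ).
Differentiating tanφ: φ̇ = rω(d cosθ + r)/(d² + r² + 2dr cosθ).
d² + r² + 2dr cosθ = |CA|² = 0.0172585 m²;  d cosθ + r = +0.12696 m.
|ω_lever| = |0.0417·11.12·+0.12696| / 0.0172585 = 3.4116 rad/s.

3.41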